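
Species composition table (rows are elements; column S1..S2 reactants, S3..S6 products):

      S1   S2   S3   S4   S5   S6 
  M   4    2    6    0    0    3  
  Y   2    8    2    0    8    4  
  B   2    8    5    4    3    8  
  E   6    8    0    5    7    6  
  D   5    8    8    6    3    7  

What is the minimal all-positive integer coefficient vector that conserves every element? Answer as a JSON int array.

M: 1·4+4·2 = 12 | 1·6+1·0+3·0+2·3 = 12
Y: 1·2+4·8 = 34 | 1·2+1·0+3·8+2·4 = 34
B: 1·2+4·8 = 34 | 1·5+1·4+3·3+2·8 = 34
E: 1·6+4·8 = 38 | 1·0+1·5+3·7+2·6 = 38
D: 1·5+4·8 = 37 | 1·8+1·6+3·3+2·7 = 37
gcd(1,4,1,1,3,2) = 1

Coefficients: [1, 4, 1, 1, 3, 2]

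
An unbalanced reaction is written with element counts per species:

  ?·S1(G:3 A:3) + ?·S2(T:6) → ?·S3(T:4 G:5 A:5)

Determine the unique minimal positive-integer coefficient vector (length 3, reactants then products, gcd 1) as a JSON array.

T: 5·0+2·6 = 12 | 3·4 = 12
G: 5·3+2·0 = 15 | 3·5 = 15
A: 5·3+2·0 = 15 | 3·5 = 15
gcd(5,2,3) = 1

Coefficients: [5, 2, 3]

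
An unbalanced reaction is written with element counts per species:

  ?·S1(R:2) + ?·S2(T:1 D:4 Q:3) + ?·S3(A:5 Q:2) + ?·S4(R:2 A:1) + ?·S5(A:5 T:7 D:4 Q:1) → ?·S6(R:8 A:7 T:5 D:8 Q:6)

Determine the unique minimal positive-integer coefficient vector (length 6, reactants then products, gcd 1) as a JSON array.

R: 4·2+3·0+1·0+4·2+1·0 = 16 | 2·8 = 16
A: 4·0+3·0+1·5+4·1+1·5 = 14 | 2·7 = 14
T: 4·0+3·1+1·0+4·0+1·7 = 10 | 2·5 = 10
D: 4·0+3·4+1·0+4·0+1·4 = 16 | 2·8 = 16
Q: 4·0+3·3+1·2+4·0+1·1 = 12 | 2·6 = 12
gcd(4,3,1,4,1,2) = 1

Coefficients: [4, 3, 1, 4, 1, 2]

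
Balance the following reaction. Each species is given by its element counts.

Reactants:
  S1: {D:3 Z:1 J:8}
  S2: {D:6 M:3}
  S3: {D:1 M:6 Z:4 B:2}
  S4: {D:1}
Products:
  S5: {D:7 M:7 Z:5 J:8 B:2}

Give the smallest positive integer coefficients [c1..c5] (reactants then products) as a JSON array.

D: 3·3+1·6+3·1+3·1 = 21 | 3·7 = 21
M: 3·0+1·3+3·6+3·0 = 21 | 3·7 = 21
Z: 3·1+1·0+3·4+3·0 = 15 | 3·5 = 15
J: 3·8+1·0+3·0+3·0 = 24 | 3·8 = 24
B: 3·0+1·0+3·2+3·0 = 6 | 3·2 = 6
gcd(3,1,3,3,3) = 1

Coefficients: [3, 1, 3, 3, 3]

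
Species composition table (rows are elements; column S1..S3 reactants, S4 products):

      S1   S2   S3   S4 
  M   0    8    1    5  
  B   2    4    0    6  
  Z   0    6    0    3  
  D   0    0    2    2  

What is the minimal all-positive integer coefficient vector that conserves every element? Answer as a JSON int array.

Coefficients: [4, 1, 2, 2]

M: 4·0+1·8+2·1 = 10 | 2·5 = 10
B: 4·2+1·4+2·0 = 12 | 2·6 = 12
Z: 4·0+1·6+2·0 = 6 | 2·3 = 6
D: 4·0+1·0+2·2 = 4 | 2·2 = 4
gcd(4,1,2,2) = 1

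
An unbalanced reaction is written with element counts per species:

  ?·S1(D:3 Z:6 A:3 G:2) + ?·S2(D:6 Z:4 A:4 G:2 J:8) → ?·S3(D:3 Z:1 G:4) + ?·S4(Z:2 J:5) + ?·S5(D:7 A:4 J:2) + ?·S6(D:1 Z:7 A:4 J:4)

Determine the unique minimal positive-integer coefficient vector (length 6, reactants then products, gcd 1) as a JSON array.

Coefficients: [4, 6, 5, 4, 4, 5]

D: 4·3+6·6 = 48 | 5·3+4·0+4·7+5·1 = 48
Z: 4·6+6·4 = 48 | 5·1+4·2+4·0+5·7 = 48
A: 4·3+6·4 = 36 | 5·0+4·0+4·4+5·4 = 36
G: 4·2+6·2 = 20 | 5·4+4·0+4·0+5·0 = 20
J: 4·0+6·8 = 48 | 5·0+4·5+4·2+5·4 = 48
gcd(4,6,5,4,4,5) = 1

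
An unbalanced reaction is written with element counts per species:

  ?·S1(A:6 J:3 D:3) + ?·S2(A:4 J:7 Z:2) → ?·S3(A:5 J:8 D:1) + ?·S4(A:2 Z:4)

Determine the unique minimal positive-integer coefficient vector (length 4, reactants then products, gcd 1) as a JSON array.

Coefficients: [2, 6, 6, 3]

A: 2·6+6·4 = 36 | 6·5+3·2 = 36
J: 2·3+6·7 = 48 | 6·8+3·0 = 48
Z: 2·0+6·2 = 12 | 6·0+3·4 = 12
D: 2·3+6·0 = 6 | 6·1+3·0 = 6
gcd(2,6,6,3) = 1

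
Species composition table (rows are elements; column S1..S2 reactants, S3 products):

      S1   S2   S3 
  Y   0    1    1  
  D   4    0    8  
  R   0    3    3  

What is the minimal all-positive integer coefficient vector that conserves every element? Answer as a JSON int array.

Coefficients: [2, 1, 1]

Y: 2·0+1·1 = 1 | 1·1 = 1
D: 2·4+1·0 = 8 | 1·8 = 8
R: 2·0+1·3 = 3 | 1·3 = 3
gcd(2,1,1) = 1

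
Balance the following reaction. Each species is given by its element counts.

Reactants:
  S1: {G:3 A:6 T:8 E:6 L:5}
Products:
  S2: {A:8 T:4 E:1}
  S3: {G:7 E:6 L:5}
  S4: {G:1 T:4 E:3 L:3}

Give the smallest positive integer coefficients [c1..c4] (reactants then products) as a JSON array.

G: 4·3 = 12 | 3·0+1·7+5·1 = 12
A: 4·6 = 24 | 3·8+1·0+5·0 = 24
T: 4·8 = 32 | 3·4+1·0+5·4 = 32
E: 4·6 = 24 | 3·1+1·6+5·3 = 24
L: 4·5 = 20 | 3·0+1·5+5·3 = 20
gcd(4,3,1,5) = 1

Coefficients: [4, 3, 1, 5]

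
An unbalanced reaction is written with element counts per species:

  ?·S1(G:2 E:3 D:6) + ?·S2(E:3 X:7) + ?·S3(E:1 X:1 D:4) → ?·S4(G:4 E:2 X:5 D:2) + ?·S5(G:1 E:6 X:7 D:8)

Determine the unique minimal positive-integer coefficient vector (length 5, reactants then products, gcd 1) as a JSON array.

G: 5·2+6·0+5·0 = 10 | 1·4+6·1 = 10
E: 5·3+6·3+5·1 = 38 | 1·2+6·6 = 38
X: 5·0+6·7+5·1 = 47 | 1·5+6·7 = 47
D: 5·6+6·0+5·4 = 50 | 1·2+6·8 = 50
gcd(5,6,5,1,6) = 1

Coefficients: [5, 6, 5, 1, 6]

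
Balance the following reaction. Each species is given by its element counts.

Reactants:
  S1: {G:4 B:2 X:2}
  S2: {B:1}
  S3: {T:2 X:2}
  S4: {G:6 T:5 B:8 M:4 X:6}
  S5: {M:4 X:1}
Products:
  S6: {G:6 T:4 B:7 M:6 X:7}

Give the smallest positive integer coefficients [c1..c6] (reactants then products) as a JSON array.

Coefficients: [3, 6, 3, 2, 4, 4]

G: 3·4+6·0+3·0+2·6+4·0 = 24 | 4·6 = 24
T: 3·0+6·0+3·2+2·5+4·0 = 16 | 4·4 = 16
B: 3·2+6·1+3·0+2·8+4·0 = 28 | 4·7 = 28
M: 3·0+6·0+3·0+2·4+4·4 = 24 | 4·6 = 24
X: 3·2+6·0+3·2+2·6+4·1 = 28 | 4·7 = 28
gcd(3,6,3,2,4,4) = 1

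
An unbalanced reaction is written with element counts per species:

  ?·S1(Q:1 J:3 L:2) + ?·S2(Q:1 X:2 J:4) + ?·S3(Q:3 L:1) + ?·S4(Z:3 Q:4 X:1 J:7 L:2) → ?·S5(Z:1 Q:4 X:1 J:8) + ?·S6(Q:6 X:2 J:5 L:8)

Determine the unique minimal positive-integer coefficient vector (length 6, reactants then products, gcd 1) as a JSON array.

Z: 5·0+3·0+4·0+1·3 = 3 | 3·1+2·0 = 3
Q: 5·1+3·1+4·3+1·4 = 24 | 3·4+2·6 = 24
X: 5·0+3·2+4·0+1·1 = 7 | 3·1+2·2 = 7
J: 5·3+3·4+4·0+1·7 = 34 | 3·8+2·5 = 34
L: 5·2+3·0+4·1+1·2 = 16 | 3·0+2·8 = 16
gcd(5,3,4,1,3,2) = 1

Coefficients: [5, 3, 4, 1, 3, 2]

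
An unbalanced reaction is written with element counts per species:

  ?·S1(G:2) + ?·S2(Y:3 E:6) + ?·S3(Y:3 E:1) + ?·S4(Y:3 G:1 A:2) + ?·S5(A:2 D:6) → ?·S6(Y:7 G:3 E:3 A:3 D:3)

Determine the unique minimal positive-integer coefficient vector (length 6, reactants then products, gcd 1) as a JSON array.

Coefficients: [6, 2, 6, 6, 3, 6]

Y: 6·0+2·3+6·3+6·3+3·0 = 42 | 6·7 = 42
G: 6·2+2·0+6·0+6·1+3·0 = 18 | 6·3 = 18
E: 6·0+2·6+6·1+6·0+3·0 = 18 | 6·3 = 18
A: 6·0+2·0+6·0+6·2+3·2 = 18 | 6·3 = 18
D: 6·0+2·0+6·0+6·0+3·6 = 18 | 6·3 = 18
gcd(6,2,6,6,3,6) = 1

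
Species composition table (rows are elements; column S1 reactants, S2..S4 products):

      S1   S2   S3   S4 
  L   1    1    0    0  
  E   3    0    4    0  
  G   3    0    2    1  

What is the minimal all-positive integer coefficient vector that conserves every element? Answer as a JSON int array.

L: 4·1 = 4 | 4·1+3·0+6·0 = 4
E: 4·3 = 12 | 4·0+3·4+6·0 = 12
G: 4·3 = 12 | 4·0+3·2+6·1 = 12
gcd(4,4,3,6) = 1

Coefficients: [4, 4, 3, 6]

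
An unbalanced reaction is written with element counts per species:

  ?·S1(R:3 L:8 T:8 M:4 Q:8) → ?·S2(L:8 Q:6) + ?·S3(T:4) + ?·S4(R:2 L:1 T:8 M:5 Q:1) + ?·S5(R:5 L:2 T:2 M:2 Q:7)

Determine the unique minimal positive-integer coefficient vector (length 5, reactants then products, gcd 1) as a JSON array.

R: 6·3 = 18 | 5·0+3·0+4·2+2·5 = 18
L: 6·8 = 48 | 5·8+3·0+4·1+2·2 = 48
T: 6·8 = 48 | 5·0+3·4+4·8+2·2 = 48
M: 6·4 = 24 | 5·0+3·0+4·5+2·2 = 24
Q: 6·8 = 48 | 5·6+3·0+4·1+2·7 = 48
gcd(6,5,3,4,2) = 1

Coefficients: [6, 5, 3, 4, 2]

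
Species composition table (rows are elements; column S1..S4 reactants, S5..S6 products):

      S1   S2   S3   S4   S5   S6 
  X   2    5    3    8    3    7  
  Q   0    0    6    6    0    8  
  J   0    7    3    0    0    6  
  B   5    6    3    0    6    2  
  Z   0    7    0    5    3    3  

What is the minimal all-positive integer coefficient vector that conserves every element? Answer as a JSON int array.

X: 3·2+3·5+5·3+3·8 = 60 | 6·3+6·7 = 60
Q: 3·0+3·0+5·6+3·6 = 48 | 6·0+6·8 = 48
J: 3·0+3·7+5·3+3·0 = 36 | 6·0+6·6 = 36
B: 3·5+3·6+5·3+3·0 = 48 | 6·6+6·2 = 48
Z: 3·0+3·7+5·0+3·5 = 36 | 6·3+6·3 = 36
gcd(3,3,5,3,6,6) = 1

Coefficients: [3, 3, 5, 3, 6, 6]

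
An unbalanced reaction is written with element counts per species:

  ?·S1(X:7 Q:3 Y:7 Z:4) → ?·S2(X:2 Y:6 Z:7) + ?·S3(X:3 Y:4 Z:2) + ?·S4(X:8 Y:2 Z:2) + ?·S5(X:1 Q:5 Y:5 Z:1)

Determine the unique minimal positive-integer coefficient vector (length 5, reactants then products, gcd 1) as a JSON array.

X: 5·7 = 35 | 1·2+2·3+3·8+3·1 = 35
Q: 5·3 = 15 | 1·0+2·0+3·0+3·5 = 15
Y: 5·7 = 35 | 1·6+2·4+3·2+3·5 = 35
Z: 5·4 = 20 | 1·7+2·2+3·2+3·1 = 20
gcd(5,1,2,3,3) = 1

Coefficients: [5, 1, 2, 3, 3]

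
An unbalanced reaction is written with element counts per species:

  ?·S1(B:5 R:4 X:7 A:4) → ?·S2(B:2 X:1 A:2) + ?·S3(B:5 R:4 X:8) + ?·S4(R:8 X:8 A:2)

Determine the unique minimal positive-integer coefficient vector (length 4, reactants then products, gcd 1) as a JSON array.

Coefficients: [3, 5, 1, 1]

B: 3·5 = 15 | 5·2+1·5+1·0 = 15
R: 3·4 = 12 | 5·0+1·4+1·8 = 12
X: 3·7 = 21 | 5·1+1·8+1·8 = 21
A: 3·4 = 12 | 5·2+1·0+1·2 = 12
gcd(3,5,1,1) = 1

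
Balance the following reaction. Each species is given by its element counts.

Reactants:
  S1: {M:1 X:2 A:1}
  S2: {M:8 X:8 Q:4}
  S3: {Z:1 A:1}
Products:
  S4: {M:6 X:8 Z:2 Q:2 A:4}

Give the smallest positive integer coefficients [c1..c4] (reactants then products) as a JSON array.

Coefficients: [4, 1, 4, 2]

M: 4·1+1·8+4·0 = 12 | 2·6 = 12
X: 4·2+1·8+4·0 = 16 | 2·8 = 16
Z: 4·0+1·0+4·1 = 4 | 2·2 = 4
Q: 4·0+1·4+4·0 = 4 | 2·2 = 4
A: 4·1+1·0+4·1 = 8 | 2·4 = 8
gcd(4,1,4,2) = 1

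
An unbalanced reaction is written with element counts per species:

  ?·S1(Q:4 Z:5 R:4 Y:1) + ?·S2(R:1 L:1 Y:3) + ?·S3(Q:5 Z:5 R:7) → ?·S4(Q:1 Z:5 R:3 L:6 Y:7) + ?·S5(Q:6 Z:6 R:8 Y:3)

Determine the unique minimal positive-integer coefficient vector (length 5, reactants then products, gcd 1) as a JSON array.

Q: 4·4+6·0+3·5 = 31 | 1·1+5·6 = 31
Z: 4·5+6·0+3·5 = 35 | 1·5+5·6 = 35
R: 4·4+6·1+3·7 = 43 | 1·3+5·8 = 43
L: 4·0+6·1+3·0 = 6 | 1·6+5·0 = 6
Y: 4·1+6·3+3·0 = 22 | 1·7+5·3 = 22
gcd(4,6,3,1,5) = 1

Coefficients: [4, 6, 3, 1, 5]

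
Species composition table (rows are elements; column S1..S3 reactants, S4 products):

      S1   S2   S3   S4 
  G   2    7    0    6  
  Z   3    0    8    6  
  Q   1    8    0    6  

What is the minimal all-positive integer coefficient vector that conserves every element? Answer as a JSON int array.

G: 4·2+4·7+3·0 = 36 | 6·6 = 36
Z: 4·3+4·0+3·8 = 36 | 6·6 = 36
Q: 4·1+4·8+3·0 = 36 | 6·6 = 36
gcd(4,4,3,6) = 1

Coefficients: [4, 4, 3, 6]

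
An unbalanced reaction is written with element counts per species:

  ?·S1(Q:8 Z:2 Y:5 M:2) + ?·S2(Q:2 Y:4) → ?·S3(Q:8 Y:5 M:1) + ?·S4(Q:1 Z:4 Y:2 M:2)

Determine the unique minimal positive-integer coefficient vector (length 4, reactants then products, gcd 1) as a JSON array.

Coefficients: [4, 1, 4, 2]

Q: 4·8+1·2 = 34 | 4·8+2·1 = 34
Z: 4·2+1·0 = 8 | 4·0+2·4 = 8
Y: 4·5+1·4 = 24 | 4·5+2·2 = 24
M: 4·2+1·0 = 8 | 4·1+2·2 = 8
gcd(4,1,4,2) = 1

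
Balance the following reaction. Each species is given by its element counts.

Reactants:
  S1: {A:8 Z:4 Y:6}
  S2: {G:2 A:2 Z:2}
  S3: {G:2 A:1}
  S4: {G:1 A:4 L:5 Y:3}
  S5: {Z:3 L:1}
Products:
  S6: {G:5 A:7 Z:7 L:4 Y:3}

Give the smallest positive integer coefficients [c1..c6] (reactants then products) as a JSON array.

G: 1·0+3·2+6·2+2·1+6·0 = 20 | 4·5 = 20
A: 1·8+3·2+6·1+2·4+6·0 = 28 | 4·7 = 28
Z: 1·4+3·2+6·0+2·0+6·3 = 28 | 4·7 = 28
L: 1·0+3·0+6·0+2·5+6·1 = 16 | 4·4 = 16
Y: 1·6+3·0+6·0+2·3+6·0 = 12 | 4·3 = 12
gcd(1,3,6,2,6,4) = 1

Coefficients: [1, 3, 6, 2, 6, 4]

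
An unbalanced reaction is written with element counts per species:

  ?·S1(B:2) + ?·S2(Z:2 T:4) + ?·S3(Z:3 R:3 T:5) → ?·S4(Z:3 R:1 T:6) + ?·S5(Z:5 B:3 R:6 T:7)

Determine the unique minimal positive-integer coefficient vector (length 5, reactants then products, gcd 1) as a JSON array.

Coefficients: [3, 5, 6, 6, 2]

Z: 3·0+5·2+6·3 = 28 | 6·3+2·5 = 28
B: 3·2+5·0+6·0 = 6 | 6·0+2·3 = 6
R: 3·0+5·0+6·3 = 18 | 6·1+2·6 = 18
T: 3·0+5·4+6·5 = 50 | 6·6+2·7 = 50
gcd(3,5,6,6,2) = 1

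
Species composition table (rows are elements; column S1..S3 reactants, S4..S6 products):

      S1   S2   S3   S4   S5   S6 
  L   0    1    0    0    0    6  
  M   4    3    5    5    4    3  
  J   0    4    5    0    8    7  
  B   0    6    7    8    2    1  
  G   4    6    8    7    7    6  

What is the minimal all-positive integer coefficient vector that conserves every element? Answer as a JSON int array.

L: 4·0+6·1+3·0 = 6 | 6·0+4·0+1·6 = 6
M: 4·4+6·3+3·5 = 49 | 6·5+4·4+1·3 = 49
J: 4·0+6·4+3·5 = 39 | 6·0+4·8+1·7 = 39
B: 4·0+6·6+3·7 = 57 | 6·8+4·2+1·1 = 57
G: 4·4+6·6+3·8 = 76 | 6·7+4·7+1·6 = 76
gcd(4,6,3,6,4,1) = 1

Coefficients: [4, 6, 3, 6, 4, 1]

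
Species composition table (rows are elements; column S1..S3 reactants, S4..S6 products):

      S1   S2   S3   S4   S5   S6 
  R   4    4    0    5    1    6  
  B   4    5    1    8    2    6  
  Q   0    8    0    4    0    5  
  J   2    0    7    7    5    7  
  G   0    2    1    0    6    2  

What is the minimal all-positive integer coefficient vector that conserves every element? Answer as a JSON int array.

Coefficients: [6, 4, 6, 3, 1, 4]

R: 6·4+4·4+6·0 = 40 | 3·5+1·1+4·6 = 40
B: 6·4+4·5+6·1 = 50 | 3·8+1·2+4·6 = 50
Q: 6·0+4·8+6·0 = 32 | 3·4+1·0+4·5 = 32
J: 6·2+4·0+6·7 = 54 | 3·7+1·5+4·7 = 54
G: 6·0+4·2+6·1 = 14 | 3·0+1·6+4·2 = 14
gcd(6,4,6,3,1,4) = 1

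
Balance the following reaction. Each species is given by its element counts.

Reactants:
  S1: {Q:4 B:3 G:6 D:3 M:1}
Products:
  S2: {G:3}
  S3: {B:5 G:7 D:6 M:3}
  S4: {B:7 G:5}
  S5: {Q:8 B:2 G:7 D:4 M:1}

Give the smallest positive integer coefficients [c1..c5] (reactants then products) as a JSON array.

Q: 6·4 = 24 | 1·0+1·0+1·0+3·8 = 24
B: 6·3 = 18 | 1·0+1·5+1·7+3·2 = 18
G: 6·6 = 36 | 1·3+1·7+1·5+3·7 = 36
D: 6·3 = 18 | 1·0+1·6+1·0+3·4 = 18
M: 6·1 = 6 | 1·0+1·3+1·0+3·1 = 6
gcd(6,1,1,1,3) = 1

Coefficients: [6, 1, 1, 1, 3]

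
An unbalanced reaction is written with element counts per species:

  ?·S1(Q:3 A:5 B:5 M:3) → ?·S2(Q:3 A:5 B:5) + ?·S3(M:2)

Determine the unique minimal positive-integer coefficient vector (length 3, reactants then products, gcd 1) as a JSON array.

Coefficients: [2, 2, 3]

Q: 2·3 = 6 | 2·3+3·0 = 6
A: 2·5 = 10 | 2·5+3·0 = 10
B: 2·5 = 10 | 2·5+3·0 = 10
M: 2·3 = 6 | 2·0+3·2 = 6
gcd(2,2,3) = 1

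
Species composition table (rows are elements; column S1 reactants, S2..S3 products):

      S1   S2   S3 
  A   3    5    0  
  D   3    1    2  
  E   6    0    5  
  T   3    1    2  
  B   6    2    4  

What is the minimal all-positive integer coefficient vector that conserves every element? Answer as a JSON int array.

Coefficients: [5, 3, 6]

A: 5·3 = 15 | 3·5+6·0 = 15
D: 5·3 = 15 | 3·1+6·2 = 15
E: 5·6 = 30 | 3·0+6·5 = 30
T: 5·3 = 15 | 3·1+6·2 = 15
B: 5·6 = 30 | 3·2+6·4 = 30
gcd(5,3,6) = 1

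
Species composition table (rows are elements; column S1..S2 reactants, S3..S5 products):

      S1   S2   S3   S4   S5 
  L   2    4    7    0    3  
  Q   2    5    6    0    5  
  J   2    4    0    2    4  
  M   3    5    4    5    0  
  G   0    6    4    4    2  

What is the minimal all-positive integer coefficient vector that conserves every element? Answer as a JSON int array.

L: 1·2+6·4 = 26 | 2·7+5·0+4·3 = 26
Q: 1·2+6·5 = 32 | 2·6+5·0+4·5 = 32
J: 1·2+6·4 = 26 | 2·0+5·2+4·4 = 26
M: 1·3+6·5 = 33 | 2·4+5·5+4·0 = 33
G: 1·0+6·6 = 36 | 2·4+5·4+4·2 = 36
gcd(1,6,2,5,4) = 1

Coefficients: [1, 6, 2, 5, 4]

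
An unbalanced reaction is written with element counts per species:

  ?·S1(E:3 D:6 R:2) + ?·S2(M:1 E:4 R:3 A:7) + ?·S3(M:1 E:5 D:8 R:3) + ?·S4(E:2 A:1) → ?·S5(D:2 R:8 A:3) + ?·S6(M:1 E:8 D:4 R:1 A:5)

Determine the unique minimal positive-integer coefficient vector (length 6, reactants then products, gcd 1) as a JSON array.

M: 1·0+2·1+1·1+4·0 = 3 | 1·0+3·1 = 3
E: 1·3+2·4+1·5+4·2 = 24 | 1·0+3·8 = 24
D: 1·6+2·0+1·8+4·0 = 14 | 1·2+3·4 = 14
R: 1·2+2·3+1·3+4·0 = 11 | 1·8+3·1 = 11
A: 1·0+2·7+1·0+4·1 = 18 | 1·3+3·5 = 18
gcd(1,2,1,4,1,3) = 1

Coefficients: [1, 2, 1, 4, 1, 3]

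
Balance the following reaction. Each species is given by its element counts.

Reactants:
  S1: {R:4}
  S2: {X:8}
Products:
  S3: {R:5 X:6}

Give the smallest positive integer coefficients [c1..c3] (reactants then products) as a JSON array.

R: 5·4+3·0 = 20 | 4·5 = 20
X: 5·0+3·8 = 24 | 4·6 = 24
gcd(5,3,4) = 1

Coefficients: [5, 3, 4]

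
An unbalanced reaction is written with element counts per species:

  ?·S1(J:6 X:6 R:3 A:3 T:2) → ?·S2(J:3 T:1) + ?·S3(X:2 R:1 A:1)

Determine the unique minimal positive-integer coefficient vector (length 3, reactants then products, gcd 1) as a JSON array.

Coefficients: [1, 2, 3]

J: 1·6 = 6 | 2·3+3·0 = 6
X: 1·6 = 6 | 2·0+3·2 = 6
R: 1·3 = 3 | 2·0+3·1 = 3
A: 1·3 = 3 | 2·0+3·1 = 3
T: 1·2 = 2 | 2·1+3·0 = 2
gcd(1,2,3) = 1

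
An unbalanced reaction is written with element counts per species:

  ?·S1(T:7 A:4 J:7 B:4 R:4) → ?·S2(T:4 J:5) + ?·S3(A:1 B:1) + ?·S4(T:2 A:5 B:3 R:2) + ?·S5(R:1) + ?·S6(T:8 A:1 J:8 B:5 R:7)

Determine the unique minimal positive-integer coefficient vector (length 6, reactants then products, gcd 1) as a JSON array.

Coefficients: [4, 4, 5, 2, 5, 1]

T: 4·7 = 28 | 4·4+5·0+2·2+5·0+1·8 = 28
A: 4·4 = 16 | 4·0+5·1+2·5+5·0+1·1 = 16
J: 4·7 = 28 | 4·5+5·0+2·0+5·0+1·8 = 28
B: 4·4 = 16 | 4·0+5·1+2·3+5·0+1·5 = 16
R: 4·4 = 16 | 4·0+5·0+2·2+5·1+1·7 = 16
gcd(4,4,5,2,5,1) = 1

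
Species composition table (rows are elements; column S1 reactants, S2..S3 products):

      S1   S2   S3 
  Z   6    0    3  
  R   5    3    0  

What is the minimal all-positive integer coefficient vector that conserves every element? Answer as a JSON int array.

Z: 3·6 = 18 | 5·0+6·3 = 18
R: 3·5 = 15 | 5·3+6·0 = 15
gcd(3,5,6) = 1

Coefficients: [3, 5, 6]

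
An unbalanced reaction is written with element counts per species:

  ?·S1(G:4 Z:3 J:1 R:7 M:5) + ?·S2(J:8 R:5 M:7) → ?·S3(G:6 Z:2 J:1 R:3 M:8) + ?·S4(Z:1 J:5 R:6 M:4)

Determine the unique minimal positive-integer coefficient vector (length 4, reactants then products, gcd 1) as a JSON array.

Coefficients: [3, 3, 2, 5]

G: 3·4+3·0 = 12 | 2·6+5·0 = 12
Z: 3·3+3·0 = 9 | 2·2+5·1 = 9
J: 3·1+3·8 = 27 | 2·1+5·5 = 27
R: 3·7+3·5 = 36 | 2·3+5·6 = 36
M: 3·5+3·7 = 36 | 2·8+5·4 = 36
gcd(3,3,2,5) = 1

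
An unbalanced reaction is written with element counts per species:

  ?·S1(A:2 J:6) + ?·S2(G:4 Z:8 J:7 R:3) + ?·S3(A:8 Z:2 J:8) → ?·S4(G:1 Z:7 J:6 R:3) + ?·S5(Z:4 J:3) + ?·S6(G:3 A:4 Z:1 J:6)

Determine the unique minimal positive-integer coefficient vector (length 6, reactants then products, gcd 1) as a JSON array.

Coefficients: [2, 5, 2, 5, 1, 5]

G: 2·0+5·4+2·0 = 20 | 5·1+1·0+5·3 = 20
A: 2·2+5·0+2·8 = 20 | 5·0+1·0+5·4 = 20
Z: 2·0+5·8+2·2 = 44 | 5·7+1·4+5·1 = 44
J: 2·6+5·7+2·8 = 63 | 5·6+1·3+5·6 = 63
R: 2·0+5·3+2·0 = 15 | 5·3+1·0+5·0 = 15
gcd(2,5,2,5,1,5) = 1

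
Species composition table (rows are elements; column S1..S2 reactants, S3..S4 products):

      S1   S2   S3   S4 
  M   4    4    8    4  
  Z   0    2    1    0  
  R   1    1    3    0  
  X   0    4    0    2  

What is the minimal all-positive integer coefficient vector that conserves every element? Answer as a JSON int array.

Coefficients: [5, 1, 2, 2]

M: 5·4+1·4 = 24 | 2·8+2·4 = 24
Z: 5·0+1·2 = 2 | 2·1+2·0 = 2
R: 5·1+1·1 = 6 | 2·3+2·0 = 6
X: 5·0+1·4 = 4 | 2·0+2·2 = 4
gcd(5,1,2,2) = 1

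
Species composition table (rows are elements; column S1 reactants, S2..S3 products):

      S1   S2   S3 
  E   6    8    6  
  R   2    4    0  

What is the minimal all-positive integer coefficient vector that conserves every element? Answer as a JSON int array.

E: 6·6 = 36 | 3·8+2·6 = 36
R: 6·2 = 12 | 3·4+2·0 = 12
gcd(6,3,2) = 1

Coefficients: [6, 3, 2]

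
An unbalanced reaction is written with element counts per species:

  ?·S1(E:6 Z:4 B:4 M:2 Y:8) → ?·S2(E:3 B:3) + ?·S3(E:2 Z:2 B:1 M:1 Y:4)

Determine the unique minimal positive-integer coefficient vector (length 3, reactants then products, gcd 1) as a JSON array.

Coefficients: [3, 2, 6]

E: 3·6 = 18 | 2·3+6·2 = 18
Z: 3·4 = 12 | 2·0+6·2 = 12
B: 3·4 = 12 | 2·3+6·1 = 12
M: 3·2 = 6 | 2·0+6·1 = 6
Y: 3·8 = 24 | 2·0+6·4 = 24
gcd(3,2,6) = 1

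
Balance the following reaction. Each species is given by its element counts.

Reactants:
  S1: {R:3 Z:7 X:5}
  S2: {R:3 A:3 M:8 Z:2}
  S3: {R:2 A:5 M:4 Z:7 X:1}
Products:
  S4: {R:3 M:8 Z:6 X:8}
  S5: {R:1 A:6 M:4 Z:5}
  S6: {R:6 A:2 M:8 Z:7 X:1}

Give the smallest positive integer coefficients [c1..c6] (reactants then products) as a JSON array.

Coefficients: [1, 4, 6, 1, 6, 3]

R: 1·3+4·3+6·2 = 27 | 1·3+6·1+3·6 = 27
A: 1·0+4·3+6·5 = 42 | 1·0+6·6+3·2 = 42
M: 1·0+4·8+6·4 = 56 | 1·8+6·4+3·8 = 56
Z: 1·7+4·2+6·7 = 57 | 1·6+6·5+3·7 = 57
X: 1·5+4·0+6·1 = 11 | 1·8+6·0+3·1 = 11
gcd(1,4,6,1,6,3) = 1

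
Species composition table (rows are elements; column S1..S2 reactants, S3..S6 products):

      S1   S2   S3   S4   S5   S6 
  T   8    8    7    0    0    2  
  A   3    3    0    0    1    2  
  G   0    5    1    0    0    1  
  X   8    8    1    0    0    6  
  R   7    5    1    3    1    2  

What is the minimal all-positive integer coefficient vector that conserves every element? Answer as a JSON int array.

T: 3·8+2·8 = 40 | 4·7+4·0+3·0+6·2 = 40
A: 3·3+2·3 = 15 | 4·0+4·0+3·1+6·2 = 15
G: 3·0+2·5 = 10 | 4·1+4·0+3·0+6·1 = 10
X: 3·8+2·8 = 40 | 4·1+4·0+3·0+6·6 = 40
R: 3·7+2·5 = 31 | 4·1+4·3+3·1+6·2 = 31
gcd(3,2,4,4,3,6) = 1

Coefficients: [3, 2, 4, 4, 3, 6]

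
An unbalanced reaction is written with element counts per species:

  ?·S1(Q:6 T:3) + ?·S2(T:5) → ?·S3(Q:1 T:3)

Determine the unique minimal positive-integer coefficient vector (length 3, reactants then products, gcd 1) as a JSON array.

Coefficients: [1, 3, 6]

Q: 1·6+3·0 = 6 | 6·1 = 6
T: 1·3+3·5 = 18 | 6·3 = 18
gcd(1,3,6) = 1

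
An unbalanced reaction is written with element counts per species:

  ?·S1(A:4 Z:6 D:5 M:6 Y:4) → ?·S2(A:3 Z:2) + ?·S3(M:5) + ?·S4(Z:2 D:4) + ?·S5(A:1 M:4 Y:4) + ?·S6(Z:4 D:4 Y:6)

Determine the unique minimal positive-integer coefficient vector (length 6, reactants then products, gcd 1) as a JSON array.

Coefficients: [4, 5, 4, 3, 1, 2]

A: 4·4 = 16 | 5·3+4·0+3·0+1·1+2·0 = 16
Z: 4·6 = 24 | 5·2+4·0+3·2+1·0+2·4 = 24
D: 4·5 = 20 | 5·0+4·0+3·4+1·0+2·4 = 20
M: 4·6 = 24 | 5·0+4·5+3·0+1·4+2·0 = 24
Y: 4·4 = 16 | 5·0+4·0+3·0+1·4+2·6 = 16
gcd(4,5,4,3,1,2) = 1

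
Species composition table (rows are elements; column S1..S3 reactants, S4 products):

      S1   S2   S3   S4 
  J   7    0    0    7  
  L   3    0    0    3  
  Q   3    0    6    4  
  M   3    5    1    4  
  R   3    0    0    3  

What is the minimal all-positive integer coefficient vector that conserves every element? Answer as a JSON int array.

Coefficients: [6, 1, 1, 6]

J: 6·7+1·0+1·0 = 42 | 6·7 = 42
L: 6·3+1·0+1·0 = 18 | 6·3 = 18
Q: 6·3+1·0+1·6 = 24 | 6·4 = 24
M: 6·3+1·5+1·1 = 24 | 6·4 = 24
R: 6·3+1·0+1·0 = 18 | 6·3 = 18
gcd(6,1,1,6) = 1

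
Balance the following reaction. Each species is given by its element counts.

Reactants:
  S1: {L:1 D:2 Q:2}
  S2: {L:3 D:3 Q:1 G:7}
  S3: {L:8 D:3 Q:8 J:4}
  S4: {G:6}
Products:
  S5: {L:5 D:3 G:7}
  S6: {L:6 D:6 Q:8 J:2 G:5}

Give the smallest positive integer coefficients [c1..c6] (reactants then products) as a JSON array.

Coefficients: [6, 4, 2, 1, 2, 4]

L: 6·1+4·3+2·8+1·0 = 34 | 2·5+4·6 = 34
D: 6·2+4·3+2·3+1·0 = 30 | 2·3+4·6 = 30
Q: 6·2+4·1+2·8+1·0 = 32 | 2·0+4·8 = 32
J: 6·0+4·0+2·4+1·0 = 8 | 2·0+4·2 = 8
G: 6·0+4·7+2·0+1·6 = 34 | 2·7+4·5 = 34
gcd(6,4,2,1,2,4) = 1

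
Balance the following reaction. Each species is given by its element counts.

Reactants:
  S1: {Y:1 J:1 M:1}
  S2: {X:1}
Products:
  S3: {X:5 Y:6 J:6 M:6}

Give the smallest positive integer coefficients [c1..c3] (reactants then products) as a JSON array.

X: 6·0+5·1 = 5 | 1·5 = 5
Y: 6·1+5·0 = 6 | 1·6 = 6
J: 6·1+5·0 = 6 | 1·6 = 6
M: 6·1+5·0 = 6 | 1·6 = 6
gcd(6,5,1) = 1

Coefficients: [6, 5, 1]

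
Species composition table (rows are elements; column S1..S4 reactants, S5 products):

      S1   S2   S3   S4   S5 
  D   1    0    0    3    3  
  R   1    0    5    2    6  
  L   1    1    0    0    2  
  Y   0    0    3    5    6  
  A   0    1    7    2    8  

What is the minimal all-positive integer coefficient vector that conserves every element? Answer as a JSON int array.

Coefficients: [3, 5, 3, 3, 4]

D: 3·1+5·0+3·0+3·3 = 12 | 4·3 = 12
R: 3·1+5·0+3·5+3·2 = 24 | 4·6 = 24
L: 3·1+5·1+3·0+3·0 = 8 | 4·2 = 8
Y: 3·0+5·0+3·3+3·5 = 24 | 4·6 = 24
A: 3·0+5·1+3·7+3·2 = 32 | 4·8 = 32
gcd(3,5,3,3,4) = 1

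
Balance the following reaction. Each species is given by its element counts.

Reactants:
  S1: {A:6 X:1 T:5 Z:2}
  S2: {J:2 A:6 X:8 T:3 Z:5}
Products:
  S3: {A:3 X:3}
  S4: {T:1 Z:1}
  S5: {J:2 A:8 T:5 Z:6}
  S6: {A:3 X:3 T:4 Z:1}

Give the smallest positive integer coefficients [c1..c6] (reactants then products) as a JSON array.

Coefficients: [6, 3, 5, 4, 3, 5]

J: 6·0+3·2 = 6 | 5·0+4·0+3·2+5·0 = 6
A: 6·6+3·6 = 54 | 5·3+4·0+3·8+5·3 = 54
X: 6·1+3·8 = 30 | 5·3+4·0+3·0+5·3 = 30
T: 6·5+3·3 = 39 | 5·0+4·1+3·5+5·4 = 39
Z: 6·2+3·5 = 27 | 5·0+4·1+3·6+5·1 = 27
gcd(6,3,5,4,3,5) = 1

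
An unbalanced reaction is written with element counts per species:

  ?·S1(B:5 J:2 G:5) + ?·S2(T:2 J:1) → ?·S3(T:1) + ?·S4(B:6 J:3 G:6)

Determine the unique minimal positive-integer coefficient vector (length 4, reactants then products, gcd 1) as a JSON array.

Coefficients: [6, 3, 6, 5]

T: 6·0+3·2 = 6 | 6·1+5·0 = 6
B: 6·5+3·0 = 30 | 6·0+5·6 = 30
J: 6·2+3·1 = 15 | 6·0+5·3 = 15
G: 6·5+3·0 = 30 | 6·0+5·6 = 30
gcd(6,3,6,5) = 1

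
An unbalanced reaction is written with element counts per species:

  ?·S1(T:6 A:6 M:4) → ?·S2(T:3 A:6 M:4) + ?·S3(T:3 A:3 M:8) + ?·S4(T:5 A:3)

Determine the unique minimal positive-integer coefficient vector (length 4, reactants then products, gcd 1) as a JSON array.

Coefficients: [4, 2, 1, 3]

T: 4·6 = 24 | 2·3+1·3+3·5 = 24
A: 4·6 = 24 | 2·6+1·3+3·3 = 24
M: 4·4 = 16 | 2·4+1·8+3·0 = 16
gcd(4,2,1,3) = 1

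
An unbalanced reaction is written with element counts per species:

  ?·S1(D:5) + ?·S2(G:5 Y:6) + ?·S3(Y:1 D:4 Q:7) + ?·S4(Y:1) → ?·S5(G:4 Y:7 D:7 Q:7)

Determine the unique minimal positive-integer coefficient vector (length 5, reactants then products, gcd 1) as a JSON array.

G: 3·0+4·5+5·0+6·0 = 20 | 5·4 = 20
Y: 3·0+4·6+5·1+6·1 = 35 | 5·7 = 35
D: 3·5+4·0+5·4+6·0 = 35 | 5·7 = 35
Q: 3·0+4·0+5·7+6·0 = 35 | 5·7 = 35
gcd(3,4,5,6,5) = 1

Coefficients: [3, 4, 5, 6, 5]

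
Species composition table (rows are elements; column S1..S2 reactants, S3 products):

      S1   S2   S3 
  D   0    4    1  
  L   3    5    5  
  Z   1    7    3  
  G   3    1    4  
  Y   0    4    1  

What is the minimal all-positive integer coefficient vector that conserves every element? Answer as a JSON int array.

Coefficients: [5, 1, 4]

D: 5·0+1·4 = 4 | 4·1 = 4
L: 5·3+1·5 = 20 | 4·5 = 20
Z: 5·1+1·7 = 12 | 4·3 = 12
G: 5·3+1·1 = 16 | 4·4 = 16
Y: 5·0+1·4 = 4 | 4·1 = 4
gcd(5,1,4) = 1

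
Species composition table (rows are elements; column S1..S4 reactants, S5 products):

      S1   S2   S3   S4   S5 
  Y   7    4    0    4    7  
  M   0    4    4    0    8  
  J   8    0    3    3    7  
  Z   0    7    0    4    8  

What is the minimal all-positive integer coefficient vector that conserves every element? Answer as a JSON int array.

Coefficients: [1, 4, 6, 3, 5]

Y: 1·7+4·4+6·0+3·4 = 35 | 5·7 = 35
M: 1·0+4·4+6·4+3·0 = 40 | 5·8 = 40
J: 1·8+4·0+6·3+3·3 = 35 | 5·7 = 35
Z: 1·0+4·7+6·0+3·4 = 40 | 5·8 = 40
gcd(1,4,6,3,5) = 1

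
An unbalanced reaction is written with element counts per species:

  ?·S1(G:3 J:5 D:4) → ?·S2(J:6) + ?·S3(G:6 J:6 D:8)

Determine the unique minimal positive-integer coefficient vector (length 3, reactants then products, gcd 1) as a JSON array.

G: 6·3 = 18 | 2·0+3·6 = 18
J: 6·5 = 30 | 2·6+3·6 = 30
D: 6·4 = 24 | 2·0+3·8 = 24
gcd(6,2,3) = 1

Coefficients: [6, 2, 3]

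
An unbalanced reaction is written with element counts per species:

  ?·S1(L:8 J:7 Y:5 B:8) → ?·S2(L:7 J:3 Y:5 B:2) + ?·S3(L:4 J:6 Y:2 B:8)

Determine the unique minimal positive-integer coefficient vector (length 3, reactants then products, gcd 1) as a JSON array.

L: 6·8 = 48 | 4·7+5·4 = 48
J: 6·7 = 42 | 4·3+5·6 = 42
Y: 6·5 = 30 | 4·5+5·2 = 30
B: 6·8 = 48 | 4·2+5·8 = 48
gcd(6,4,5) = 1

Coefficients: [6, 4, 5]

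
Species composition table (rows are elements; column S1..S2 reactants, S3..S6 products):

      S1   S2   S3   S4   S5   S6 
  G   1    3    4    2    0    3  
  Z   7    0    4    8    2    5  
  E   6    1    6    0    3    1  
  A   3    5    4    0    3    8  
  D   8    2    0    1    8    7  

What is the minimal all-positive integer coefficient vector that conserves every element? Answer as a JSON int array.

G: 5·1+4·3 = 17 | 3·4+1·2+5·0+1·3 = 17
Z: 5·7+4·0 = 35 | 3·4+1·8+5·2+1·5 = 35
E: 5·6+4·1 = 34 | 3·6+1·0+5·3+1·1 = 34
A: 5·3+4·5 = 35 | 3·4+1·0+5·3+1·8 = 35
D: 5·8+4·2 = 48 | 3·0+1·1+5·8+1·7 = 48
gcd(5,4,3,1,5,1) = 1

Coefficients: [5, 4, 3, 1, 5, 1]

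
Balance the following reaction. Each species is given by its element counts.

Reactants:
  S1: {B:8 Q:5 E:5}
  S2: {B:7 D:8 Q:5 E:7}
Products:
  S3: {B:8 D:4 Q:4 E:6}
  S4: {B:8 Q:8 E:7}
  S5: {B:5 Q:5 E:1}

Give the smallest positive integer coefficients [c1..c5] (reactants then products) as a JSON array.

Coefficients: [6, 3, 6, 2, 1]

B: 6·8+3·7 = 69 | 6·8+2·8+1·5 = 69
D: 6·0+3·8 = 24 | 6·4+2·0+1·0 = 24
Q: 6·5+3·5 = 45 | 6·4+2·8+1·5 = 45
E: 6·5+3·7 = 51 | 6·6+2·7+1·1 = 51
gcd(6,3,6,2,1) = 1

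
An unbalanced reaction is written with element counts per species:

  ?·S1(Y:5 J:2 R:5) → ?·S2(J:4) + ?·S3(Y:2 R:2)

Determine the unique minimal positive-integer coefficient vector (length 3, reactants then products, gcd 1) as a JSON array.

Y: 2·5 = 10 | 1·0+5·2 = 10
J: 2·2 = 4 | 1·4+5·0 = 4
R: 2·5 = 10 | 1·0+5·2 = 10
gcd(2,1,5) = 1

Coefficients: [2, 1, 5]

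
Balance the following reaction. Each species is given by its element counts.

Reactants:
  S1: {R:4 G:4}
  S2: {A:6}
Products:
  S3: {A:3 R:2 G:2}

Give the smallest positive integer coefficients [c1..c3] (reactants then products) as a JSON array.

Coefficients: [1, 1, 2]

A: 1·0+1·6 = 6 | 2·3 = 6
R: 1·4+1·0 = 4 | 2·2 = 4
G: 1·4+1·0 = 4 | 2·2 = 4
gcd(1,1,2) = 1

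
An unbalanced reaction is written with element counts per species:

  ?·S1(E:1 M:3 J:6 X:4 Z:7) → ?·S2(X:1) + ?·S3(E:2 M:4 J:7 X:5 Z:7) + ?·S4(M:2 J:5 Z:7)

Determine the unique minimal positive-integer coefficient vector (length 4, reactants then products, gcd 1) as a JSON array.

E: 2·1 = 2 | 3·0+1·2+1·0 = 2
M: 2·3 = 6 | 3·0+1·4+1·2 = 6
J: 2·6 = 12 | 3·0+1·7+1·5 = 12
X: 2·4 = 8 | 3·1+1·5+1·0 = 8
Z: 2·7 = 14 | 3·0+1·7+1·7 = 14
gcd(2,3,1,1) = 1

Coefficients: [2, 3, 1, 1]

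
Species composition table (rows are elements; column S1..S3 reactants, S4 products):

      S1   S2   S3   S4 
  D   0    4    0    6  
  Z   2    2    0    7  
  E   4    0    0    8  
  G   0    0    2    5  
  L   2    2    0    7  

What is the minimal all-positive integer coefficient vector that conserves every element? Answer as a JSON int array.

D: 4·0+3·4+5·0 = 12 | 2·6 = 12
Z: 4·2+3·2+5·0 = 14 | 2·7 = 14
E: 4·4+3·0+5·0 = 16 | 2·8 = 16
G: 4·0+3·0+5·2 = 10 | 2·5 = 10
L: 4·2+3·2+5·0 = 14 | 2·7 = 14
gcd(4,3,5,2) = 1

Coefficients: [4, 3, 5, 2]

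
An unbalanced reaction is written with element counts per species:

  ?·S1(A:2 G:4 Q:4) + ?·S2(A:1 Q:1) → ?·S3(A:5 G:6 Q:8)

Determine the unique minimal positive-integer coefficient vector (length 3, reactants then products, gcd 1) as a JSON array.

Coefficients: [3, 4, 2]

A: 3·2+4·1 = 10 | 2·5 = 10
G: 3·4+4·0 = 12 | 2·6 = 12
Q: 3·4+4·1 = 16 | 2·8 = 16
gcd(3,4,2) = 1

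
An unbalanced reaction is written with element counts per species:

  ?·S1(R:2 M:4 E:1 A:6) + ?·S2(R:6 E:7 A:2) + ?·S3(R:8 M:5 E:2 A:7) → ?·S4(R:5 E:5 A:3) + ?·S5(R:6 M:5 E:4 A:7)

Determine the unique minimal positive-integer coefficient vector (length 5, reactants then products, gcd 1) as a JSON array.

Coefficients: [5, 5, 2, 4, 6]

R: 5·2+5·6+2·8 = 56 | 4·5+6·6 = 56
M: 5·4+5·0+2·5 = 30 | 4·0+6·5 = 30
E: 5·1+5·7+2·2 = 44 | 4·5+6·4 = 44
A: 5·6+5·2+2·7 = 54 | 4·3+6·7 = 54
gcd(5,5,2,4,6) = 1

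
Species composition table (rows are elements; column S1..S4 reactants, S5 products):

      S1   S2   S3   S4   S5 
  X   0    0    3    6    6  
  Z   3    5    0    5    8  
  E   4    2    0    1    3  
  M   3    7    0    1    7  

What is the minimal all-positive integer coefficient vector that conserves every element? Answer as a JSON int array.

X: 1·0+5·0+4·3+4·6 = 36 | 6·6 = 36
Z: 1·3+5·5+4·0+4·5 = 48 | 6·8 = 48
E: 1·4+5·2+4·0+4·1 = 18 | 6·3 = 18
M: 1·3+5·7+4·0+4·1 = 42 | 6·7 = 42
gcd(1,5,4,4,6) = 1

Coefficients: [1, 5, 4, 4, 6]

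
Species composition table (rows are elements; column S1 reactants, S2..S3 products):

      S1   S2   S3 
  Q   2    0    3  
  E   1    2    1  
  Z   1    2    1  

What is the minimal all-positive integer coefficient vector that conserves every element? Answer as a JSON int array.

Q: 6·2 = 12 | 1·0+4·3 = 12
E: 6·1 = 6 | 1·2+4·1 = 6
Z: 6·1 = 6 | 1·2+4·1 = 6
gcd(6,1,4) = 1

Coefficients: [6, 1, 4]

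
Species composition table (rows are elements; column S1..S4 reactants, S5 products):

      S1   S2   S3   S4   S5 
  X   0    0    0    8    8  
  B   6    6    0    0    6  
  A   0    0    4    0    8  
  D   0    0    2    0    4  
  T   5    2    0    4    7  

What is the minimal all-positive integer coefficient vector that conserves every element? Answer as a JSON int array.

X: 1·0+2·0+6·0+3·8 = 24 | 3·8 = 24
B: 1·6+2·6+6·0+3·0 = 18 | 3·6 = 18
A: 1·0+2·0+6·4+3·0 = 24 | 3·8 = 24
D: 1·0+2·0+6·2+3·0 = 12 | 3·4 = 12
T: 1·5+2·2+6·0+3·4 = 21 | 3·7 = 21
gcd(1,2,6,3,3) = 1

Coefficients: [1, 2, 6, 3, 3]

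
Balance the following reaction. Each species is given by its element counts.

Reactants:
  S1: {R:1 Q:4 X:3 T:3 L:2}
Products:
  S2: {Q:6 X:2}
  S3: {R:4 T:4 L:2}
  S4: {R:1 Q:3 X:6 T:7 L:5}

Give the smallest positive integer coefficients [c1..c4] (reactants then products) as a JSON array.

Coefficients: [6, 3, 1, 2]

R: 6·1 = 6 | 3·0+1·4+2·1 = 6
Q: 6·4 = 24 | 3·6+1·0+2·3 = 24
X: 6·3 = 18 | 3·2+1·0+2·6 = 18
T: 6·3 = 18 | 3·0+1·4+2·7 = 18
L: 6·2 = 12 | 3·0+1·2+2·5 = 12
gcd(6,3,1,2) = 1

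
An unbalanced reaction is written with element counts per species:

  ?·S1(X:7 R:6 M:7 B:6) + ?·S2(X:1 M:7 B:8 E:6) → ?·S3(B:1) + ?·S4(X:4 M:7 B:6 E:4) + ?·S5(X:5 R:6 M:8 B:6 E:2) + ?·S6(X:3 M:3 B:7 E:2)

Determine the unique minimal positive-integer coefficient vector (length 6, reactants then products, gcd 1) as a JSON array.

Coefficients: [4, 3, 5, 2, 4, 1]

X: 4·7+3·1 = 31 | 5·0+2·4+4·5+1·3 = 31
R: 4·6+3·0 = 24 | 5·0+2·0+4·6+1·0 = 24
M: 4·7+3·7 = 49 | 5·0+2·7+4·8+1·3 = 49
B: 4·6+3·8 = 48 | 5·1+2·6+4·6+1·7 = 48
E: 4·0+3·6 = 18 | 5·0+2·4+4·2+1·2 = 18
gcd(4,3,5,2,4,1) = 1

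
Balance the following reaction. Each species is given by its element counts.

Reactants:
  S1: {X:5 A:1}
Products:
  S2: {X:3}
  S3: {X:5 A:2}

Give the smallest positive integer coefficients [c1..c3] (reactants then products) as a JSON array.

Coefficients: [6, 5, 3]

X: 6·5 = 30 | 5·3+3·5 = 30
A: 6·1 = 6 | 5·0+3·2 = 6
gcd(6,5,3) = 1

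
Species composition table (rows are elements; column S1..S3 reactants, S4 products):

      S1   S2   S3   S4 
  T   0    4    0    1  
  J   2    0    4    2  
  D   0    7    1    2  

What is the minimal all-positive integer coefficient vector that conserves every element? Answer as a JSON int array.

Coefficients: [2, 1, 1, 4]

T: 2·0+1·4+1·0 = 4 | 4·1 = 4
J: 2·2+1·0+1·4 = 8 | 4·2 = 8
D: 2·0+1·7+1·1 = 8 | 4·2 = 8
gcd(2,1,1,4) = 1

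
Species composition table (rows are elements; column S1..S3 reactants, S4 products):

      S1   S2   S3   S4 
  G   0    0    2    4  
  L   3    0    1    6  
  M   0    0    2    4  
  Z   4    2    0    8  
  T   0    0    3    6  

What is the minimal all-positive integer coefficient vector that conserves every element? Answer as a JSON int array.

G: 4·0+4·0+6·2 = 12 | 3·4 = 12
L: 4·3+4·0+6·1 = 18 | 3·6 = 18
M: 4·0+4·0+6·2 = 12 | 3·4 = 12
Z: 4·4+4·2+6·0 = 24 | 3·8 = 24
T: 4·0+4·0+6·3 = 18 | 3·6 = 18
gcd(4,4,6,3) = 1

Coefficients: [4, 4, 6, 3]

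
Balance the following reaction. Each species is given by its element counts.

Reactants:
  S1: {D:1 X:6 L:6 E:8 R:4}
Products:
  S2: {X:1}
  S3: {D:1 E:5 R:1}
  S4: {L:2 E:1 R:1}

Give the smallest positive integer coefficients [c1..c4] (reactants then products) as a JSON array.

D: 1·1 = 1 | 6·0+1·1+3·0 = 1
X: 1·6 = 6 | 6·1+1·0+3·0 = 6
L: 1·6 = 6 | 6·0+1·0+3·2 = 6
E: 1·8 = 8 | 6·0+1·5+3·1 = 8
R: 1·4 = 4 | 6·0+1·1+3·1 = 4
gcd(1,6,1,3) = 1

Coefficients: [1, 6, 1, 3]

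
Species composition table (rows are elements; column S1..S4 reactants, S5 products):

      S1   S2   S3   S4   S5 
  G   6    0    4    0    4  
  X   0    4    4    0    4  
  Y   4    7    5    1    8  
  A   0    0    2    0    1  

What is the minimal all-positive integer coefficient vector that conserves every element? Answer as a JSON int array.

G: 2·6+3·0+3·4+4·0 = 24 | 6·4 = 24
X: 2·0+3·4+3·4+4·0 = 24 | 6·4 = 24
Y: 2·4+3·7+3·5+4·1 = 48 | 6·8 = 48
A: 2·0+3·0+3·2+4·0 = 6 | 6·1 = 6
gcd(2,3,3,4,6) = 1

Coefficients: [2, 3, 3, 4, 6]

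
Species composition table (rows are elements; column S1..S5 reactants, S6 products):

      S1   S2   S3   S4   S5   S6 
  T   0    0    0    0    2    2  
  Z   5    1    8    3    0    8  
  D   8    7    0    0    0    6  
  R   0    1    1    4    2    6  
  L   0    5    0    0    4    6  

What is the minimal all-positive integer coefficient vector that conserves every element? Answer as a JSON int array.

T: 2·0+2·0+2·0+4·0+5·2 = 10 | 5·2 = 10
Z: 2·5+2·1+2·8+4·3+5·0 = 40 | 5·8 = 40
D: 2·8+2·7+2·0+4·0+5·0 = 30 | 5·6 = 30
R: 2·0+2·1+2·1+4·4+5·2 = 30 | 5·6 = 30
L: 2·0+2·5+2·0+4·0+5·4 = 30 | 5·6 = 30
gcd(2,2,2,4,5,5) = 1

Coefficients: [2, 2, 2, 4, 5, 5]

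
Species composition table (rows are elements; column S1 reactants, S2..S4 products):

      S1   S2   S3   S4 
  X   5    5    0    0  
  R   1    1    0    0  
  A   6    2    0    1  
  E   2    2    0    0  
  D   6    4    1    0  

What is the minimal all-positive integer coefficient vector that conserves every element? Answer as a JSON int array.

Coefficients: [1, 1, 2, 4]

X: 1·5 = 5 | 1·5+2·0+4·0 = 5
R: 1·1 = 1 | 1·1+2·0+4·0 = 1
A: 1·6 = 6 | 1·2+2·0+4·1 = 6
E: 1·2 = 2 | 1·2+2·0+4·0 = 2
D: 1·6 = 6 | 1·4+2·1+4·0 = 6
gcd(1,1,2,4) = 1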